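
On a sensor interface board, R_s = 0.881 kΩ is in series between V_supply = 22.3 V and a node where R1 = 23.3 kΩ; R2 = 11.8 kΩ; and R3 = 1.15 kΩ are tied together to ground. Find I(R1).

I ≈ 0.509 mA

Combine the parallel branches: R_p = (1/23.3 + 1/11.8 + 1/1.15)⁻¹ = 1.003 kΩ.
V_A = 22.3 × 1.003/1.884 = 11.87 V.
I(R1) = V_A / R1 = 11.87/23.3 = 0.5095 mA.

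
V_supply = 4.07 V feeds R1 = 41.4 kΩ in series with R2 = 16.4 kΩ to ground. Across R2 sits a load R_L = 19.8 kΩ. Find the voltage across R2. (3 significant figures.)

V_out ≈ 0.725 V

First combine the lower leg with the load: R2 ‖ R_L = 8.970 kΩ.
Voltage divider with the loaded lower leg: V_out = 4.07 × 8.970/(41.4 + 8.970) = 4.07 × 0.1781 = 0.7248 V.
(Unloaded it would be 1.15 V; the load pulls it down.)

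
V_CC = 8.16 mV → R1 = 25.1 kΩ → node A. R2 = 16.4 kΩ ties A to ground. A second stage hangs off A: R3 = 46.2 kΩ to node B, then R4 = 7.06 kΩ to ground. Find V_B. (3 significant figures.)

V_B ≈ 0.360 mV

Looking into the second stage from A: R3 + R4 = 53.26 kΩ appears in parallel with R2.
R2 ‖ (R3+R4) = 12.54 kΩ.
First divider: V_A = V_CC · 12.54/(25.1 + 12.54) = 2.718 mV.
V_B = V_A × 0.1326 = 0.3603 mV.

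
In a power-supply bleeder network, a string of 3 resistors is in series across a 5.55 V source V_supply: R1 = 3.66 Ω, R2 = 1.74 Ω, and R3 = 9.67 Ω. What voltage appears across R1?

ΣR = 3.66 + 1.74 + 9.67 = 15.07 Ω.
V = V_supply · R/ΣR = 5.55 × 0.2429 = 1.348 V.

V ≈ 1.35 V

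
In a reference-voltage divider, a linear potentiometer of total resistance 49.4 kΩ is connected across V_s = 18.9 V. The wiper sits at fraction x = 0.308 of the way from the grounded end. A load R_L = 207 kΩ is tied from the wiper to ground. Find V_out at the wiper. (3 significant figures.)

V_out ≈ 5.54 V

The pot divides into 34.18 kΩ above the wiper and 15.22 kΩ below.
R_L loads the lower segment: effective lower R = 14.17 kΩ.
Loaded-divider output: V_out = 18.9 × 0.2931 = 5.539 V.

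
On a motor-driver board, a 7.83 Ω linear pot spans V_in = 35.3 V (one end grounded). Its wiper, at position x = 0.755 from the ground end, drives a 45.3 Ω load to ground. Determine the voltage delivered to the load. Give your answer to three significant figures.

The pot divides into 1.918 Ω above the wiper and 5.912 Ω below.
Lower segment in parallel with the load: 5.912 ‖ 45.3 = 5.229 Ω.
Then V_out = V_in · 5.229/(1.918 + 5.229) = 25.83 V.
(Unloaded: V_out = x·V_in = 26.7 V.)

V_out ≈ 25.8 V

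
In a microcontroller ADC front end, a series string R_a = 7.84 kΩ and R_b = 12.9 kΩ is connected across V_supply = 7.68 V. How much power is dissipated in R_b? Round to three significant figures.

P ≈ 1.77 mW

ΣR = 20.74 kΩ → I = 7.68/20.74 = 0.3703 mA.
P(R_b) = I²·R_b = (0.3703)² × 12.9 = 1.769 mW.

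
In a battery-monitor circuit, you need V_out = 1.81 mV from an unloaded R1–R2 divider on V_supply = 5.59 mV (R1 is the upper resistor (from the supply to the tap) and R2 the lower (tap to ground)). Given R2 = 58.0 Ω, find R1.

R1 ≈ 121 Ω

The divider ratio is R2/(R1+R2) = 1.81/5.59 = 0.3238.
R1 = R2·(1/k − 1) = 58.0 × 2.088 = 121.1 Ω.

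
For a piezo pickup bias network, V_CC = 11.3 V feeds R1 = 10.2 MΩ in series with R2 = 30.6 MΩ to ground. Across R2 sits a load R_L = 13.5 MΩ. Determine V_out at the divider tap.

V_out ≈ 5.41 V

R2 ‖ R_L = (30.6 × 13.5)/(30.6 + 13.5) = 9.367 MΩ.
Voltage divider with the loaded lower leg: V_out = 11.3 × 9.367/(10.2 + 9.367) = 11.3 × 0.4787 = 5.410 V.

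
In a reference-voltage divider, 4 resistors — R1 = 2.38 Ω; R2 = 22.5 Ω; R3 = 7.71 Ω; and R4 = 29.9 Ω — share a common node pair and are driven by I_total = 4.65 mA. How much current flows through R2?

I ≈ 0.329 mA

Total conductance ΣG = 1/2.38 + 1/22.5 + 1/7.71 + 1/29.9 = 0.6278 (units of 1/Ω).
Current divider: I(R2) = I_total · G_k/ΣG = 4.65 × (0.04444/0.6278) = 4.65 × 0.07080 = 0.3292 mA.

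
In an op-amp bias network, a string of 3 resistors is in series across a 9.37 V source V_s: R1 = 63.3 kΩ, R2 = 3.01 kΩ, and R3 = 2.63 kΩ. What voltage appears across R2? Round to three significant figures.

Total series resistance ΣR = 63.3 + 3.01 + 2.63 = 68.94 kΩ.
By the voltage-divider rule, V = 9.37 × 3.010/68.94 = 0.4091 V.

V ≈ 0.409 V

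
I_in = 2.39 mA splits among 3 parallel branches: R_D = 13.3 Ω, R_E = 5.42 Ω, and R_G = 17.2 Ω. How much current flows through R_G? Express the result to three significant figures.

Conductances: ΣG = 1/13.3 + 1/5.42 + 1/17.2 = 0.3178 (1/Ω).
R_G takes the fraction G_k/ΣG = 0.05814/0.3178 = 0.1829, so I = 2.39 × 0.1829 = 0.4372 mA.

I ≈ 0.437 mA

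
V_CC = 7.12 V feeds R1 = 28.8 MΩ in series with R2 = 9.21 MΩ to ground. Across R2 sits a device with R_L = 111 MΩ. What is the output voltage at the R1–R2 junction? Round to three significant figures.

V_out ≈ 1.62 V

R2 ‖ R_L = (9.21 × 111)/(9.21 + 111) = 8.504 MΩ.
Then V_out = V_CC · R2'/(R1 + R2') = 7.12 × 8.504/37.30 = 1.623 V.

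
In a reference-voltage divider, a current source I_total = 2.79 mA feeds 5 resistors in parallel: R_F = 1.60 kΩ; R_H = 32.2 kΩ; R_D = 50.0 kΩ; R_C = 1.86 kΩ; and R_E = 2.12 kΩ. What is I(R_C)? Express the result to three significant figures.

ΣG = 1/1.60 + 1/32.2 + 1/50.0 + 1/1.86 + 1/2.12 = 1.685.
Current divider: I(R_C) = I_total · G_k/ΣG = 2.79 × (0.5376/1.685) = 2.79 × 0.3190 = 0.8900 mA.

I ≈ 0.890 mA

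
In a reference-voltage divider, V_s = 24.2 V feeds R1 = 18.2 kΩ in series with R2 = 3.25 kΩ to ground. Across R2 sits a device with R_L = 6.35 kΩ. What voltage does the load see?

V_out ≈ 2.56 V

The load sits in parallel with R2, giving an effective lower resistance R2' = R2·R_L/(R2+R_L) = 2.150 kΩ.
Then V_out = V_s · R2'/(R1 + R2') = 24.2 × 2.150/20.35 = 2.556 V.
(Unloaded it would be 3.67 V; the load pulls it down.)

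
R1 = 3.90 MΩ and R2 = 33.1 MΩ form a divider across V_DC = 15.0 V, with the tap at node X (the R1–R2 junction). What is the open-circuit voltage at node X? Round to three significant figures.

With X open, the divider is unloaded: V_th = 15.0 × 33.1/37.00 = 13.42 V.

V_th ≈ 13.4 V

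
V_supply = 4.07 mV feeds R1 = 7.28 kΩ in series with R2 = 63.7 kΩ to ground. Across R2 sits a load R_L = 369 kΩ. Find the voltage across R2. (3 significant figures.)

R2 ‖ R_L = (63.7 × 369)/(63.7 + 369) = 54.32 kΩ.
Now apply the divider: V_out = 4.07 × 0.8818 = 3.589 mV.
(Unloaded it would be 3.65 mV; the load pulls it down.)

V_out ≈ 3.59 mV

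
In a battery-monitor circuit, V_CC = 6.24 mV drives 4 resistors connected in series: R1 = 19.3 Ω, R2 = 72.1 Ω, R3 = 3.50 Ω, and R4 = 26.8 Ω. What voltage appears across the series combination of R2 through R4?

V ≈ 5.25 mV

Series total: ΣR = 19.3 + 72.1 + 3.50 + 26.8 = 121.7 Ω.
R_{R2..R4} = 72.1 + 3.50 + 26.8 = 102.4 Ω.
V = V_CC · R/ΣR = 6.24 × 0.8414 = 5.250 mV.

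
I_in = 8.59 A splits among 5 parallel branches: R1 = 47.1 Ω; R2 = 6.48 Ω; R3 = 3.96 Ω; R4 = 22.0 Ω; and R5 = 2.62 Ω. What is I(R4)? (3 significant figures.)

I ≈ 0.457 A

ΣG = 1/47.1 + 1/6.48 + 1/3.96 + 1/22.0 + 1/2.62 = 0.8552.
Current divider: I(R4) = I_in · G_k/ΣG = 8.59 × (0.04545/0.8552) = 8.59 × 0.05315 = 0.4566 A.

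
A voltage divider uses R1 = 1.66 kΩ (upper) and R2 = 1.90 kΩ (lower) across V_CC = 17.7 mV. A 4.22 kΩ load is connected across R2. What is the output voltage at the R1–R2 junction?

The load sits in parallel with R2, giving an effective lower resistance R2' = R2·R_L/(R2+R_L) = 1.310 kΩ.
Voltage divider with the loaded lower leg: V_out = 17.7 × 1.310/(1.66 + 1.310) = 17.7 × 0.4411 = 7.808 mV.
(Unloaded it would be 9.45 mV; the load pulls it down.)

V_out ≈ 7.81 mV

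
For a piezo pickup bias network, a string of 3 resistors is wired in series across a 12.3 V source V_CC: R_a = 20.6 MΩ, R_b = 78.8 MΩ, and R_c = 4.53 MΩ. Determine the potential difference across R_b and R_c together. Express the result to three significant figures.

V ≈ 9.86 V

Total series resistance ΣR = 20.6 + 78.8 + 4.53 = 103.9 MΩ.
R_{R_b..R_c} = 78.8 + 4.53 = 83.33 MΩ.
By the voltage-divider rule, V = 12.3 × 83.33/103.9 = 9.862 V.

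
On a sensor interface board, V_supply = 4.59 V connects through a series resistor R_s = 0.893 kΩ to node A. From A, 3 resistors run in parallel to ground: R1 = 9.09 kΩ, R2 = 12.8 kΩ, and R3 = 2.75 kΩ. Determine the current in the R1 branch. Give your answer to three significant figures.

Parallel bank: R_p = 1/(1/9.09 + 1/12.8 + 1/2.75) = 1.812 kΩ.
V_A = 4.59 × 1.812/2.705 = 3.075 V.
I(R1) = V_A / R1 = 3.075/9.09 = 0.3383 mA.
(Check via current divider: I_total = 1.697 mA; share G_k/ΣG = 0.1994 → same result.)

I ≈ 0.338 mA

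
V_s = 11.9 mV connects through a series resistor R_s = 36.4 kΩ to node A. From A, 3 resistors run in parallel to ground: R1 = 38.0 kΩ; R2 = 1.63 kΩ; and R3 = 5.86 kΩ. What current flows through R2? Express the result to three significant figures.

Equivalent of the parallel group: R_p = 1.234 kΩ.
Node voltage V_A = V_s · R_p/(R_s + R_p) = 11.9 × 0.03279 = 0.3902 mV.
I(R2) = V_A / R2 = 0.3902/1.63 = 0.2394 µA.

I ≈ 0.239 µA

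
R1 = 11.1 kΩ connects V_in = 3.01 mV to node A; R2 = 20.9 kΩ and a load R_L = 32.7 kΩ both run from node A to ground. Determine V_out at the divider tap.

First combine the lower leg with the load: R2 ‖ R_L = 12.75 kΩ.
Now apply the divider: V_out = 3.01 × 0.5346 = 1.609 mV.
(Unloaded it would be 1.97 mV; the load pulls it down.)

V_out ≈ 1.61 mV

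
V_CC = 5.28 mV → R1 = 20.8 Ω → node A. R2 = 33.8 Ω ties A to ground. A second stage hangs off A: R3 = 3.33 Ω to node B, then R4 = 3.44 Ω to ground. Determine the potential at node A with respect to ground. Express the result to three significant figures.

Node A sees R2 in parallel with the series input of stage 2, R3 + R4 = 6.770 Ω.
Effective lower resistance at A: R2 ‖ 6.770 = 5.640 Ω.
First divider: V_A = V_CC · 5.640/(20.8 + 5.640) = 1.126 mV.

V_A ≈ 1.13 mV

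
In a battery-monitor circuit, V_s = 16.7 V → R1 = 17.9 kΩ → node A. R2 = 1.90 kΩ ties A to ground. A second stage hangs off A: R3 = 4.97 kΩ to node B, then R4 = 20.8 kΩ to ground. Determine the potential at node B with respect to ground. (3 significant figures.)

V_B ≈ 1.21 V

Looking into the second stage from A: R3 + R4 = 25.77 kΩ appears in parallel with R2.
Effective lower resistance at A: R2 ‖ 25.77 = 1.770 kΩ.
So V_A = 16.7 × 0.08996 = 1.502 V.
Then the unloaded second divider: V_B = V_A × R4/(R3+R4) = 1.502 × 0.8071 = 1.213 V.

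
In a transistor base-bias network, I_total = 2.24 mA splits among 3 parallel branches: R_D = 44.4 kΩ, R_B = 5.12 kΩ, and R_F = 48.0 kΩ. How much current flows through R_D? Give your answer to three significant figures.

ΣG = 1/44.4 + 1/5.12 + 1/48.0 = 0.2387.
Current divider: I(R_D) = I_total · G_k/ΣG = 2.24 × (0.02252/0.2387) = 2.24 × 0.09437 = 0.2114 mA.

I ≈ 0.211 mA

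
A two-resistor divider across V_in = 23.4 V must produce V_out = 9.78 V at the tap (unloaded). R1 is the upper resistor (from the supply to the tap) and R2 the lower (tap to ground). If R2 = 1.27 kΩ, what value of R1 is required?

The divider ratio is R2/(R1+R2) = 9.78/23.4 = 0.4179.
So R1 = R2 · (V_in/V_out − 1) = 1.27 × (23.4/9.78 − 1) = 1.27 × 1.393 = 1.769 kΩ.

R1 ≈ 1.77 kΩ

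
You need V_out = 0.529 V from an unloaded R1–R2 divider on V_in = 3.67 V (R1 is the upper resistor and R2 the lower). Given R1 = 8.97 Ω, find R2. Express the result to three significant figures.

V_out/V_in = R2/(R1+R2) = 0.1441.
So R2 = R1 · V_out/(V_in − V_out) = 8.97 × 0.529/(3.67 − 0.529) = 8.97 × 0.1684 = 1.511 Ω.

R2 ≈ 1.51 Ω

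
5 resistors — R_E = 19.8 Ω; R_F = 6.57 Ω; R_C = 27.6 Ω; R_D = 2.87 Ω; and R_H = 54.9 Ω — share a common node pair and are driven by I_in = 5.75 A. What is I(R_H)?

I ≈ 0.173 A

Conductances: ΣG = 1/19.8 + 1/6.57 + 1/27.6 + 1/2.87 + 1/54.9 = 0.6056 (1/Ω).
By the current-divider rule, I = I_in · G_k/ΣG = 5.75 × 0.03008 = 0.1729 A.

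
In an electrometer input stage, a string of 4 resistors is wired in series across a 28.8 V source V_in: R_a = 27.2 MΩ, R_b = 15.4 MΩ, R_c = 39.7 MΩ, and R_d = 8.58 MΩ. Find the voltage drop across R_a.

V ≈ 8.62 V

Total series resistance ΣR = 27.2 + 15.4 + 39.7 + 8.58 = 90.88 MΩ.
By the voltage-divider rule, V = 28.8 × 27.20/90.88 = 8.620 V.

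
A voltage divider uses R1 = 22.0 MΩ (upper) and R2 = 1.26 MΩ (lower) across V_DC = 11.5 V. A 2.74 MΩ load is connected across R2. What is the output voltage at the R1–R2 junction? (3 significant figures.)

First combine the lower leg with the load: R2 ‖ R_L = 0.8631 MΩ.
Voltage divider with the loaded lower leg: V_out = 11.5 × 0.8631/(22.0 + 0.8631) = 11.5 × 0.03775 = 0.4341 V.
(Unloaded it would be 0.623 V; the load pulls it down.)

V_out ≈ 0.434 V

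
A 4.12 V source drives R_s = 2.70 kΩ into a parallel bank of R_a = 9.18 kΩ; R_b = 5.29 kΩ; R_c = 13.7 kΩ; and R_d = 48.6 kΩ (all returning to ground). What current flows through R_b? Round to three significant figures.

I ≈ 0.379 mA

Equivalent of the parallel group: R_p = 2.554 kΩ.
V_A by voltage divider: V_A = 4.12 × 2.554/(2.70 + 2.554) = 2.003 V.
Branch current I = V_A/R_b = 2.003/5.29 = 0.3786 mA.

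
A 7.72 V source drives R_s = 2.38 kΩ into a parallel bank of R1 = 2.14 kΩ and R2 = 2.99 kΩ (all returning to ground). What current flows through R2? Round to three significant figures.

I ≈ 0.888 mA

Parallel bank: R_p = 1/(1/2.14 + 1/2.99) = 1.247 kΩ.
V_A by voltage divider: V_A = 7.72 × 1.247/(2.38 + 1.247) = 2.655 V.
I(R2) = V_A / R2 = 2.655/2.99 = 0.8878 mA.
(Equivalently: I_total = 2.128 mA, then current-divider fraction G_k/ΣG = 0.4172.)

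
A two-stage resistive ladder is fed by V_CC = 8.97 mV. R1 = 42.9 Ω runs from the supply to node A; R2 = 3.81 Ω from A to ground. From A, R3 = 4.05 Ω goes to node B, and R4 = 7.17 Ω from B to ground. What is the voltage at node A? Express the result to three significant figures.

Node A sees R2 in parallel with the series input of stage 2, R3 + R4 = 11.22 Ω.
Effective lower resistance at A: R2 ‖ 11.22 = 2.844 Ω.
V_A = 8.97 × 2.844/(42.9 + 2.844) = 0.5577 mV.

V_A ≈ 0.558 mV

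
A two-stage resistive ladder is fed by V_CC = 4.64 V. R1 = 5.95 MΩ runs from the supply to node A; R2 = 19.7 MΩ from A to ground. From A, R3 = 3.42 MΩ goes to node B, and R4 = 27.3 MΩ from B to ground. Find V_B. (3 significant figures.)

Looking into the second stage from A: R3 + R4 = 30.72 MΩ appears in parallel with R2.
R2 ‖ (R3+R4) = 12.00 MΩ.
So V_A = 4.64 × 0.6686 = 3.102 V.
Stage 2 is unloaded, so V_B = V_A · R4/(R3+R4) = 3.102 × 27.3/30.72 = 2.757 V.

V_B ≈ 2.76 V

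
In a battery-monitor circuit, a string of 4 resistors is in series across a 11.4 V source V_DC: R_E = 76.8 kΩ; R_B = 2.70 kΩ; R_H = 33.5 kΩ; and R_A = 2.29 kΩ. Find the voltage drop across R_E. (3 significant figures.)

ΣR = 76.8 + 2.70 + 33.5 + 2.29 = 115.3 kΩ.
Voltage divider: V = V_DC · (76.80 / 115.3) = 11.4 × 0.6661 = 7.594 V.

V ≈ 7.59 V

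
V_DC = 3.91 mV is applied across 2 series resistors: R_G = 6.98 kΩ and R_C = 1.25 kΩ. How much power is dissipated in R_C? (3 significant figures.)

Series current I = V_DC/ΣR = 3.91/8.230 = 0.4751 µA.
P(R_C) = I²·R_C = (0.4751)² × 1.25 = 0.2821 nW.

P ≈ 0.282 nW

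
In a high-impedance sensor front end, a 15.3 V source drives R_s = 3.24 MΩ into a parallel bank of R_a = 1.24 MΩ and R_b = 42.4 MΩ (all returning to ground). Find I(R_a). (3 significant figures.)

Parallel bank: R_p = 1/(1/1.24 + 1/42.4) = 1.205 MΩ.
V_A by voltage divider: V_A = 15.3 × 1.205/(3.24 + 1.205) = 4.147 V.
I(R_a) = V_A / R_a = 4.147/1.24 = 3.344 µA.
(Check via current divider: I_total = 3.442 µA; share G_k/ΣG = 0.9716 → same result.)

I ≈ 3.34 µA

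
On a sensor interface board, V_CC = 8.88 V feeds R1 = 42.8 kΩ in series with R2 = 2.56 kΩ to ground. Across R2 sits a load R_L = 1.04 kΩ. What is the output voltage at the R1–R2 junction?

V_out ≈ 0.151 V

R2 ‖ R_L = (2.56 × 1.04)/(2.56 + 1.04) = 0.7396 kΩ.
Voltage divider with the loaded lower leg: V_out = 8.88 × 0.7396/(42.8 + 0.7396) = 8.88 × 0.01699 = 0.1508 V.
(Unloaded it would be 0.501 V; the load pulls it down.)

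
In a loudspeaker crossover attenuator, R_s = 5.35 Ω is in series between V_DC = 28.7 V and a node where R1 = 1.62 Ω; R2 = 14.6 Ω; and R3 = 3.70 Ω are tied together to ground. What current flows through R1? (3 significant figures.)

Parallel bank: R_p = 1/(1/1.62 + 1/14.6 + 1/3.70) = 1.046 Ω.
Node voltage V_A = V_DC · R_p/(R_s + R_p) = 28.7 × 0.1635 = 4.693 V.
I(R1) = V_A / R1 = 4.693/1.62 = 2.897 A.

I ≈ 2.90 A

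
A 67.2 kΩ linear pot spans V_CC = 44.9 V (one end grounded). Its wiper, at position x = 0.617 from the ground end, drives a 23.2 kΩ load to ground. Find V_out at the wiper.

The pot divides into 25.74 kΩ above the wiper and 41.46 kΩ below.
R_L loads the lower segment: effective lower R = 14.88 kΩ.
V_out = 44.9 × 14.88/(25.74 + 14.88) = 16.45 V.

V_out ≈ 16.4 V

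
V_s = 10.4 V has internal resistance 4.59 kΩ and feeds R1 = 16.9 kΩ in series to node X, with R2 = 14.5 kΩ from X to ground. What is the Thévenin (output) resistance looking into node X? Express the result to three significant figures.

R_th ≈ 8.66 kΩ

R1' = 4.59 + 16.9 = 21.49 kΩ (source resistance + R1).
Looking into X with the source shorted: R_th = R1'·R2/(R1'+R2) = 21.49 × 14.5/35.99 = 8.658 kΩ.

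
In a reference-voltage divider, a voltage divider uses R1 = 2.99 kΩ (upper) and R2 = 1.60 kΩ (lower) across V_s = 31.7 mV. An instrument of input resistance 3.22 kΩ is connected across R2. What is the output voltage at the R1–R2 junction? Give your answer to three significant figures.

The load sits in parallel with R2, giving an effective lower resistance R2' = R2·R_L/(R2+R_L) = 1.069 kΩ.
Now apply the divider: V_out = 31.7 × 0.2633 = 8.348 mV.

V_out ≈ 8.35 mV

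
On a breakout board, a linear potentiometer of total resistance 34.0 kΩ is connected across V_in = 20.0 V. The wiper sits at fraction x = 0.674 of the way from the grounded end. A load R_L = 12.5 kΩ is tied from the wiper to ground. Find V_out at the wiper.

V_out ≈ 8.44 V

Lower segment x·R_p = 22.92 kΩ; upper segment (1−x)·R_p = 11.08 kΩ.
R_L loads the lower segment: effective lower R = 8.088 kΩ.
V_out = 20.0 × 8.088/(11.08 + 8.088) = 8.437 V.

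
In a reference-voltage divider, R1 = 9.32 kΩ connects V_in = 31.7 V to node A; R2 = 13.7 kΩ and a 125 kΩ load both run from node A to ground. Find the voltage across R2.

The load sits in parallel with R2, giving an effective lower resistance R2' = R2·R_L/(R2+R_L) = 12.35 kΩ.
Then V_out = V_in · R2'/(R1 + R2') = 31.7 × 12.35/21.67 = 18.06 V.
(Unloaded it would be 18.9 V; the load pulls it down.)

V_out ≈ 18.1 V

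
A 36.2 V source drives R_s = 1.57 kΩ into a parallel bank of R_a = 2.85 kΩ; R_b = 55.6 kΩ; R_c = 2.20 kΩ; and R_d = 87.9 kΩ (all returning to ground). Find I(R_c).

Parallel bank: R_p = 1/(1/2.85 + 1/55.6 + 1/2.20 + 1/87.9) = 1.198 kΩ.
Node voltage V_A = V_supply · R_p/(R_s + R_p) = 36.2 × 0.4328 = 15.67 V.
Branch current I = V_A/R_c = 15.67/2.20 = 7.121 mA.
(Equivalently: I_total = 13.08 mA, then current-divider fraction G_k/ΣG = 0.5445.)

I ≈ 7.12 mA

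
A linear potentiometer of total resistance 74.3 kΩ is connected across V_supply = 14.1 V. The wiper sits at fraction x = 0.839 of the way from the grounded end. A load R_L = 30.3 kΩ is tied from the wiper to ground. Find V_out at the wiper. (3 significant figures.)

V_out ≈ 8.89 V

Split the track: R_lower = x·R_p = 62.34 kΩ, R_upper = (1−x)·R_p = 11.96 kΩ.
(x·R_p) ‖ R_L = 20.39 kΩ.
Then V_out = V_supply · 20.39/(11.96 + 20.39) = 8.886 V.
(Unloaded: V_out = x·V_supply = 11.8 V.)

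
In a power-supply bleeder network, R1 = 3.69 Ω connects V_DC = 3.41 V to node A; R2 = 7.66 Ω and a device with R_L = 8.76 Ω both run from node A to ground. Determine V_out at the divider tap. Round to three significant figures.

R2 ‖ R_L = (7.66 × 8.76)/(7.66 + 8.76) = 4.087 Ω.
Then V_out = V_DC · R2'/(R1 + R2') = 3.41 × 4.087/7.777 = 1.792 V.
(Unloaded it would be 2.30 V; the load pulls it down.)

V_out ≈ 1.79 V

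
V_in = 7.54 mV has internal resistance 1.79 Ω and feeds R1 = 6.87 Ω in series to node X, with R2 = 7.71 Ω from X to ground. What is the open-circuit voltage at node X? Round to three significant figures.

R1' = 1.79 + 6.87 = 8.660 Ω (source resistance + R1).
V_th is the unloaded tap voltage: V_in · R2/(R1'+R2) = 7.54 × 0.4710 = 3.551 mV.

V_th ≈ 3.55 mV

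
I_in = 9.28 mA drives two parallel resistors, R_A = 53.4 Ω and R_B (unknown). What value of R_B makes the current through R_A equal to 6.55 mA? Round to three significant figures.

Two-branch current divider: I_A = I_in · R_B/(R_A + R_B).
With f = 0.7058, R_B = R_A · f/(1−f) = 53.4 × 2.399 = 128.1 Ω.

R_B ≈ 128 Ω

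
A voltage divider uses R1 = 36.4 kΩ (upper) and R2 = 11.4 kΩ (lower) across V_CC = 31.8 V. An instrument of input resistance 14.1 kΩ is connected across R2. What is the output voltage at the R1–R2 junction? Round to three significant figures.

First combine the lower leg with the load: R2 ‖ R_L = 6.304 kΩ.
Now apply the divider: V_out = 31.8 × 0.1476 = 4.694 V.

V_out ≈ 4.69 V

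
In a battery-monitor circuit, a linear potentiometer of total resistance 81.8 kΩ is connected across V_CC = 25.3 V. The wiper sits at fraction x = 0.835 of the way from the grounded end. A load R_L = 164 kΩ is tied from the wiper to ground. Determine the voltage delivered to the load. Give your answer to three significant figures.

V_out ≈ 19.8 V

Lower segment x·R_p = 68.30 kΩ; upper segment (1−x)·R_p = 13.50 kΩ.
R_L loads the lower segment: effective lower R = 48.22 kΩ.
Then V_out = V_CC · 48.22/(13.50 + 48.22) = 19.77 V.
(Unloaded: V_out = x·V_CC = 21.1 V.)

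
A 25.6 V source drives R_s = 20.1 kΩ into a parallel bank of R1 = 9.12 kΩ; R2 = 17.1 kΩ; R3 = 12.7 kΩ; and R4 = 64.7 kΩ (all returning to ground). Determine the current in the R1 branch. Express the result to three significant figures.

I ≈ 0.447 mA

Combine the parallel branches: R_p = (1/9.12 + 1/17.1 + 1/12.7 + 1/64.7)⁻¹ = 3.812 kΩ.
V_A by voltage divider: V_A = 25.6 × 3.812/(20.1 + 3.812) = 4.081 V.
I(R1) = V_A / R1 = 4.081/9.12 = 0.4475 mA.
(Check via current divider: I_total = 1.071 mA; share G_k/ΣG = 0.4180 → same result.)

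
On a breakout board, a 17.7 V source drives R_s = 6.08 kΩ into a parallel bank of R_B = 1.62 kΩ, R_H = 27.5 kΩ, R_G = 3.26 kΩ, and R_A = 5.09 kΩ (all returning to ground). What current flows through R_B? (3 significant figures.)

Parallel bank: R_p = 1/(1/1.62 + 1/27.5 + 1/3.26 + 1/5.09) = 0.8644 kΩ.
V_A by voltage divider: V_A = 17.7 × 0.8644/(6.08 + 0.8644) = 2.203 V.
Branch current I = V_A/R_B = 2.203/1.62 = 1.360 mA.

I ≈ 1.36 mA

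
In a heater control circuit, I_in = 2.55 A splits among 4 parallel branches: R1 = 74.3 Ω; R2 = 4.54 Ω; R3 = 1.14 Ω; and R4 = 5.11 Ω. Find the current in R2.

I ≈ 0.430 A

Total conductance ΣG = 1/74.3 + 1/4.54 + 1/1.14 + 1/5.11 = 1.307 (units of 1/Ω).
Current divider: I(R2) = I_in · G_k/ΣG = 2.55 × (0.2203/1.307) = 2.55 × 0.1686 = 0.4299 A.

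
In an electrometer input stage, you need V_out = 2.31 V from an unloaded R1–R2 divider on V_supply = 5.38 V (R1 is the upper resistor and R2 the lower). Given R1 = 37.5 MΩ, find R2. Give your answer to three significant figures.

The divider ratio is R2/(R1+R2) = 2.31/5.38 = 0.4294.
Rearranging, R2 = R1·k/(1−k) = 37.5 × 0.7524 = 28.22 MΩ.

R2 ≈ 28.2 MΩ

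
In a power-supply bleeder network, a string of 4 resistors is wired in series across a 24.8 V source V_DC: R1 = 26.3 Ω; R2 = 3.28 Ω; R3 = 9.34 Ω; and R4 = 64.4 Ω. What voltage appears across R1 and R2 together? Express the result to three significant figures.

V ≈ 7.10 V

Total series resistance ΣR = 26.3 + 3.28 + 9.34 + 64.4 = 103.3 Ω.
R_{R1..R2} = 26.3 + 3.28 = 29.58 Ω.
V = V_DC · R/ΣR = 24.8 × 0.2863 = 7.100 V.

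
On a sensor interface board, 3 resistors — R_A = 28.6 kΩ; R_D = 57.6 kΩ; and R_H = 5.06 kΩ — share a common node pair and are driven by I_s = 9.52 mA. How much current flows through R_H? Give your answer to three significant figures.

ΣG = 1/28.6 + 1/57.6 + 1/5.06 = 0.2500.
R_H takes the fraction G_k/ΣG = 0.1976/0.2500 = 0.7907, so I = 9.52 × 0.7907 = 7.527 mA.

I ≈ 7.53 mA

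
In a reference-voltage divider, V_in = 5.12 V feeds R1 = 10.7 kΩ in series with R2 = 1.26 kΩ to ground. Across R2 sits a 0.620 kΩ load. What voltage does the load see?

R2 ‖ R_L = (1.26 × 0.620)/(1.26 + 0.620) = 0.4155 kΩ.
Now apply the divider: V_out = 5.12 × 0.03738 = 0.1914 V.

V_out ≈ 0.191 V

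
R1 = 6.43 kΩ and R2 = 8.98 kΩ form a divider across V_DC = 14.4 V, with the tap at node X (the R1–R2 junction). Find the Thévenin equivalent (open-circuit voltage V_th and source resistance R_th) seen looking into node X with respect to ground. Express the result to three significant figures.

Open-circuit (no load on X): V_th = V_DC · R2/(R1 + R2) = 14.4 × 8.98/(6.430 + 8.98) = 8.391 V.
Looking into X with the source shorted: R_th = R1·R2/(R1+R2) = 6.430 × 8.98/15.41 = 3.747 kΩ.

V_th ≈ 8.39 V, R_th ≈ 3.75 kΩ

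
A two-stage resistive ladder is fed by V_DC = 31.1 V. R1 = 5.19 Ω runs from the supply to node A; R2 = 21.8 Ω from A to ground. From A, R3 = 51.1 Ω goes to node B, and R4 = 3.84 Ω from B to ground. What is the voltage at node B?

V_B ≈ 1.63 V

Node A sees R2 in parallel with the series input of stage 2, R3 + R4 = 54.94 Ω.
R2 ‖ (R3+R4) = 15.61 Ω.
V_A = 31.1 × 15.61/(5.19 + 15.61) = 23.34 V.
Stage 2 is unloaded, so V_B = V_A · R4/(R3+R4) = 23.34 × 3.84/54.94 = 1.631 V.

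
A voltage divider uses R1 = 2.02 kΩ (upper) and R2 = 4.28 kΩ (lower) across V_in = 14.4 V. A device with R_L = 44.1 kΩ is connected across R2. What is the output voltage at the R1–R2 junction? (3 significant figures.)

R2 ‖ R_L = (4.28 × 44.1)/(4.28 + 44.1) = 3.901 kΩ.
Now apply the divider: V_out = 14.4 × 0.6589 = 9.488 V.
(Unloaded it would be 9.78 V; the load pulls it down.)

V_out ≈ 9.49 V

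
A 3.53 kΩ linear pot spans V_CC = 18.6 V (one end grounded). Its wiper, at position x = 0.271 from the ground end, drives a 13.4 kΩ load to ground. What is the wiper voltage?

V_out ≈ 4.79 V

Lower segment x·R_p = 0.9566 kΩ; upper segment (1−x)·R_p = 2.573 kΩ.
(x·R_p) ‖ R_L = 0.8929 kΩ.
V_out = 18.6 × 0.8929/(2.573 + 0.8929) = 4.791 V.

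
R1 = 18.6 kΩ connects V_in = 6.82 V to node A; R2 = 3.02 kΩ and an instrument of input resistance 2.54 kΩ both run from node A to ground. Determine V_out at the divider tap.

V_out ≈ 0.471 V

R2 ‖ R_L = (3.02 × 2.54)/(3.02 + 2.54) = 1.380 kΩ.
Now apply the divider: V_out = 6.82 × 0.06905 = 0.4709 V.
(Unloaded it would be 0.953 V; the load pulls it down.)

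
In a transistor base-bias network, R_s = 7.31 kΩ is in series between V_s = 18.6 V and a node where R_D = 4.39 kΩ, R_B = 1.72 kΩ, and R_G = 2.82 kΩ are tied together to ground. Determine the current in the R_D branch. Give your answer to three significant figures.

I ≈ 0.446 mA

Parallel bank: R_p = 1/(1/4.39 + 1/1.72 + 1/2.82) = 0.8593 kΩ.
Node voltage V_A = V_s · R_p/(R_s + R_p) = 18.6 × 0.1052 = 1.956 V.
I(R_D) = V_A / R_D = 1.956/4.39 = 0.4456 mA.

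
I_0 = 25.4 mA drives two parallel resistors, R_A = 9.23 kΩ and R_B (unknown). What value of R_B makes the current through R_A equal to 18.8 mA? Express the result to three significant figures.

R_B ≈ 26.3 kΩ

Two-branch current divider: I_A = I_0 · R_B/(R_A + R_B).
With f = 0.7402, R_B = R_A · f/(1−f) = 9.23 × 2.848 = 26.29 kΩ.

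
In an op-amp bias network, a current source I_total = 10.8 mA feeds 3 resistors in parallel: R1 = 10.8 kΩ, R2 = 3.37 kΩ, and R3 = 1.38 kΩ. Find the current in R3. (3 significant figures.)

ΣG = 1/10.8 + 1/3.37 + 1/1.38 = 1.114.
Current divider: I(R3) = I_total · G_k/ΣG = 10.8 × (0.7246/1.114) = 10.8 × 0.6505 = 7.025 mA.

I ≈ 7.03 mA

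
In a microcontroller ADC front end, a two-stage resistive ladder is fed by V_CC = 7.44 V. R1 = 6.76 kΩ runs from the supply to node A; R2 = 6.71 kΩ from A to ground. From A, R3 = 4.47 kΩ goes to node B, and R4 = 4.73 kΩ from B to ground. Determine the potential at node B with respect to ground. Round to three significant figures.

V_B ≈ 1.39 V

Looking into the second stage from A: R3 + R4 = 9.200 kΩ appears in parallel with R2.
R2 ‖ (R3+R4) = 3.880 kΩ.
First divider: V_A = V_CC · 3.880/(6.76 + 3.880) = 2.713 V.
Then the unloaded second divider: V_B = V_A × R4/(R3+R4) = 2.713 × 0.5141 = 1.395 V.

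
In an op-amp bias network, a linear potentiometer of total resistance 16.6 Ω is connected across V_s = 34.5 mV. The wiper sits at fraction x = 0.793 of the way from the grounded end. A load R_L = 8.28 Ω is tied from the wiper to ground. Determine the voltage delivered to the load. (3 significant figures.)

V_out ≈ 20.6 mV

The pot divides into 3.436 Ω above the wiper and 13.16 Ω below.
R_L loads the lower segment: effective lower R = 5.083 Ω.
V_out = 34.5 × 5.083/(3.436 + 5.083) = 20.58 mV.
(Unloaded: V_out = x·V_s = 27.4 mV.)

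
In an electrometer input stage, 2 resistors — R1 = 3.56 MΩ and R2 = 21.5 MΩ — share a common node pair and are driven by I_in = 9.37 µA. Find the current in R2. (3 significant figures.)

With just two branches, the current splits inversely with resistance.
So I = 9.37 × 3.56/25.06 = 1.331 µA.

I ≈ 1.33 µA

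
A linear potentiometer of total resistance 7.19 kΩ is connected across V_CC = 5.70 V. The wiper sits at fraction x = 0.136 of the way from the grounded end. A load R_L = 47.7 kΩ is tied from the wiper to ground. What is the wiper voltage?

Lower segment x·R_p = 0.9778 kΩ; upper segment (1−x)·R_p = 6.212 kΩ.
Lower segment in parallel with the load: 0.9778 ‖ 47.7 = 0.9582 kΩ.
Then V_out = V_CC · 0.9582/(6.212 + 0.9582) = 0.7617 V.

V_out ≈ 0.762 V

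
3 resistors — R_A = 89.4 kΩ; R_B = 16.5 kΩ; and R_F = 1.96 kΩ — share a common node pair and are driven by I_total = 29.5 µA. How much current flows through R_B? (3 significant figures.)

I ≈ 3.07 µA

Total conductance ΣG = 1/89.4 + 1/16.5 + 1/1.96 = 0.5820 (units of 1/kΩ).
R_B takes the fraction G_k/ΣG = 0.06061/0.5820 = 0.1041, so I = 29.5 × 0.1041 = 3.072 µA.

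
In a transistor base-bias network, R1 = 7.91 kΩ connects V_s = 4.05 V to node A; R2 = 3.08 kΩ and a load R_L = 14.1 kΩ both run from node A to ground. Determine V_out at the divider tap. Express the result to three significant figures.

R2 ‖ R_L = (3.08 × 14.1)/(3.08 + 14.1) = 2.528 kΩ.
Now apply the divider: V_out = 4.05 × 0.2422 = 0.9808 V.
(Unloaded it would be 1.14 V; the load pulls it down.)

V_out ≈ 0.981 V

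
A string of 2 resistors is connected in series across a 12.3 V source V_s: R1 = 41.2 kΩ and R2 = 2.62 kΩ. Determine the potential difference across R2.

V ≈ 0.735 V

Total series resistance ΣR = 41.2 + 2.62 = 43.82 kΩ.
Voltage divider: V = V_s · (2.620 / 43.82) = 12.3 × 0.05979 = 0.7354 V.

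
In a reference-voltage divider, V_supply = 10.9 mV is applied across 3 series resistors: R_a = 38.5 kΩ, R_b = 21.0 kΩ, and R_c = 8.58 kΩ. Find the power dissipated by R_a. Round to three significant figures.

P ≈ 0.987 nW

Series current I = V_supply/ΣR = 10.9/68.08 = 0.1601 µA.
V(R_a) = I·R = 6.164 mV; P = V·I = 6.164 × 0.1601 = 0.9869 nW.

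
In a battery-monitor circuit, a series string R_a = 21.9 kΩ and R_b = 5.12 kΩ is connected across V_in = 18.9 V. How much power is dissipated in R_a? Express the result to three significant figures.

P ≈ 10.7 mW

ΣR = 27.02 kΩ → I = 18.9/27.02 = 0.6995 mA.
V(R_a) = I·R = 15.32 V; P = V·I = 15.32 × 0.6995 = 10.72 mW.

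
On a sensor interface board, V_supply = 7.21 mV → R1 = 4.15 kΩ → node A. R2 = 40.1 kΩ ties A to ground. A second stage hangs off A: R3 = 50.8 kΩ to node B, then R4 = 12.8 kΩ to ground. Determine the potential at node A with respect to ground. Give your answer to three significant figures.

Node A sees R2 in parallel with the series input of stage 2, R3 + R4 = 63.60 kΩ.
R2 ‖ (R3+R4) = 24.59 kΩ.
V_A = 7.21 × 24.59/(4.15 + 24.59) = 6.169 mV.

V_A ≈ 6.17 mV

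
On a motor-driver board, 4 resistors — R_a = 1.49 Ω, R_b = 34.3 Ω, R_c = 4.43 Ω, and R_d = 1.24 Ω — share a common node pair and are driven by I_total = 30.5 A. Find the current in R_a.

I ≈ 11.8 A

ΣG = 1/1.49 + 1/34.3 + 1/4.43 + 1/1.24 = 1.732.
By the current-divider rule, I = I_total · G_k/ΣG = 30.5 × 0.3874 = 11.82 A.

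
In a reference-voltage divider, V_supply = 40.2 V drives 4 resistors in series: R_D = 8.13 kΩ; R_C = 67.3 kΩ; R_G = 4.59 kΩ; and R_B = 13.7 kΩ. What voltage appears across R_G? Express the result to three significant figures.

Total series resistance ΣR = 8.13 + 67.3 + 4.59 + 13.7 = 93.72 kΩ.
V = V_supply · R/ΣR = 40.2 × 0.04898 = 1.969 V.

V ≈ 1.97 V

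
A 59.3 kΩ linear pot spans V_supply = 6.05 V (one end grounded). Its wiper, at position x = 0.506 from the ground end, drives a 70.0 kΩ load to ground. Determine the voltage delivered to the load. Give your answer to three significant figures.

Lower segment x·R_p = 30.01 kΩ; upper segment (1−x)·R_p = 29.29 kΩ.
R_L loads the lower segment: effective lower R = 21.00 kΩ.
Then V_out = V_supply · 21.00/(29.29 + 21.00) = 2.526 V.

V_out ≈ 2.53 V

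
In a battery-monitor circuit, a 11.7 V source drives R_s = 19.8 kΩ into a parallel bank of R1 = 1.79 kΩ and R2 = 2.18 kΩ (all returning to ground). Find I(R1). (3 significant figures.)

Combine the parallel branches: R_p = (1/1.79 + 1/2.18)⁻¹ = 0.9829 kΩ.
V_A = 11.7 × 0.9829/20.78 = 0.5533 V.
I(R1) = V_A / R1 = 0.5533/1.79 = 0.3091 mA.

I ≈ 0.309 mA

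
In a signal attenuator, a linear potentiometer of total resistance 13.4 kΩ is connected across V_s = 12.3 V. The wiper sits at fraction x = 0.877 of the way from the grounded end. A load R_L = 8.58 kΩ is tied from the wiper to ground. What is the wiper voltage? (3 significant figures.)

V_out ≈ 9.23 V

Lower segment x·R_p = 11.75 kΩ; upper segment (1−x)·R_p = 1.648 kΩ.
(x·R_p) ‖ R_L = 4.959 kΩ.
V_out = 12.3 × 4.959/(1.648 + 4.959) = 9.232 V.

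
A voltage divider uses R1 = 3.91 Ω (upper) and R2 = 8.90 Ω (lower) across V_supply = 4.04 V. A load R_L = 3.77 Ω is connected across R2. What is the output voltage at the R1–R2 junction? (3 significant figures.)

V_out ≈ 1.63 V

The load sits in parallel with R2, giving an effective lower resistance R2' = R2·R_L/(R2+R_L) = 2.648 Ω.
Now apply the divider: V_out = 4.04 × 0.4038 = 1.631 V.
(Unloaded it would be 2.81 V; the load pulls it down.)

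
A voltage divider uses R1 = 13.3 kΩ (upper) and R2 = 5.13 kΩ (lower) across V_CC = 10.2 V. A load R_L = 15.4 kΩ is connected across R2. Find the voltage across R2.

V_out ≈ 2.29 V

First combine the lower leg with the load: R2 ‖ R_L = 3.848 kΩ.
Then V_out = V_CC · R2'/(R1 + R2') = 10.2 × 3.848/17.15 = 2.289 V.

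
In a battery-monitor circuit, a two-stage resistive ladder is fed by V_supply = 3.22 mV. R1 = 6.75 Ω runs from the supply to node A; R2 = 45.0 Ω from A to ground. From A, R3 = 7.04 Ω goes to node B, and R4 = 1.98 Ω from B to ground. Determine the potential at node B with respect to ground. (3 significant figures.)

V_B ≈ 0.372 mV

Node A sees R2 in parallel with the series input of stage 2, R3 + R4 = 9.020 Ω.
Effective lower resistance at A: R2 ‖ 9.020 = 7.514 Ω.
V_A = 3.22 × 7.514/(6.75 + 7.514) = 1.696 mV.
Stage 2 is unloaded, so V_B = V_A · R4/(R3+R4) = 1.696 × 1.98/9.020 = 0.3723 mV.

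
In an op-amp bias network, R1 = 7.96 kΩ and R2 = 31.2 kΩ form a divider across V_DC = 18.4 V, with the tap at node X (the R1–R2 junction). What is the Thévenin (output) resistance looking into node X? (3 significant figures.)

With V_DC suppressed (replaced by a short), R_th = R1 ‖ R2 = (7.960 × 31.2)/(7.960 + 31.2) = 6.342 kΩ.

R_th ≈ 6.34 kΩ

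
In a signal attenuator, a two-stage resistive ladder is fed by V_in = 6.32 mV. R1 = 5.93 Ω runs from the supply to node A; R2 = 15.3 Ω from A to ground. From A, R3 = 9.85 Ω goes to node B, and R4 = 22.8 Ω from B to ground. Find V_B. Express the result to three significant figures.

V_B ≈ 2.81 mV

The second stage (R3 + R4 = 32.65 Ω) loads node A in parallel with R2.
R2 ‖ (R3+R4) = 10.42 Ω.
First divider: V_A = V_in · 10.42/(5.93 + 10.42) = 4.028 mV.
V_B = V_A × 0.6983 = 2.812 mV.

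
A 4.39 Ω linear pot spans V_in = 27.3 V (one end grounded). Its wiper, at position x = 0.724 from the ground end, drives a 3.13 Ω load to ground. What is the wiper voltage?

Split the track: R_lower = x·R_p = 3.178 Ω, R_upper = (1−x)·R_p = 1.212 Ω.
R_L loads the lower segment: effective lower R = 1.577 Ω.
V_out = 27.3 × 1.577/(1.212 + 1.577) = 15.44 V.

V_out ≈ 15.4 V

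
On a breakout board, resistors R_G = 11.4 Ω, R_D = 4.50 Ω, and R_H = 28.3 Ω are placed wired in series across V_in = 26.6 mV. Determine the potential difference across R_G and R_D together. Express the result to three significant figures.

V ≈ 9.57 mV

Total series resistance ΣR = 11.4 + 4.50 + 28.3 = 44.20 Ω.
R_{R_G..R_D} = 11.4 + 4.50 = 15.90 Ω.
By the voltage-divider rule, V = 26.6 × 15.90/44.20 = 9.569 mV.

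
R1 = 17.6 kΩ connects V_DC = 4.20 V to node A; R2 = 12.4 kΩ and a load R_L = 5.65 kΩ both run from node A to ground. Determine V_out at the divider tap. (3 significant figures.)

The load sits in parallel with R2, giving an effective lower resistance R2' = R2·R_L/(R2+R_L) = 3.881 kΩ.
Now apply the divider: V_out = 4.20 × 0.1807 = 0.7589 V.
(Unloaded it would be 1.74 V; the load pulls it down.)

V_out ≈ 0.759 V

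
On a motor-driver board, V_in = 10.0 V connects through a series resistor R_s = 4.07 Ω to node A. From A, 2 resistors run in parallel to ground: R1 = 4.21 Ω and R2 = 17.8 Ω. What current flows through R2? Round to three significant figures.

I ≈ 0.256 A

Parallel bank: R_p = 1/(1/4.21 + 1/17.8) = 3.405 Ω.
Node voltage V_A = V_in · R_p/(R_s + R_p) = 10.0 × 0.4555 = 4.555 V.
Branch current I = V_A/R2 = 4.555/17.8 = 0.2559 A.
(Equivalently: I_total = 1.338 A, then current-divider fraction G_k/ΣG = 0.1913.)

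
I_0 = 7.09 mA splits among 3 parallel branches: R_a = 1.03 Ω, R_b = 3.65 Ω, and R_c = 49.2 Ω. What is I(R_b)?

Total conductance ΣG = 1/1.03 + 1/3.65 + 1/49.2 = 1.265 (units of 1/Ω).
Current divider: I(R_b) = I_0 · G_k/ΣG = 7.09 × (0.2740/1.265) = 7.09 × 0.2165 = 1.535 mA.

I ≈ 1.54 mA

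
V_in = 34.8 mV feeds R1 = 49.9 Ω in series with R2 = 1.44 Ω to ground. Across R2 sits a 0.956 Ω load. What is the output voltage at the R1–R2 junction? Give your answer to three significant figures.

The load sits in parallel with R2, giving an effective lower resistance R2' = R2·R_L/(R2+R_L) = 0.5746 Ω.
Then V_out = V_in · R2'/(R1 + R2') = 34.8 × 0.5746/50.47 = 0.3961 mV.

V_out ≈ 0.396 mV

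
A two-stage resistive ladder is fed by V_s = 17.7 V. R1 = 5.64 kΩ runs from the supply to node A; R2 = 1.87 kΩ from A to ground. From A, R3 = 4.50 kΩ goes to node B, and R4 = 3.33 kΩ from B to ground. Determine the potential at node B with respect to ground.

The second stage (R3 + R4 = 7.830 kΩ) loads node A in parallel with R2.
R2 ‖ (R3+R4) = 1.509 kΩ.
So V_A = 17.7 × 0.2111 = 3.737 V.
Then the unloaded second divider: V_B = V_A × R4/(R3+R4) = 3.737 × 0.4253 = 1.589 V.

V_B ≈ 1.59 V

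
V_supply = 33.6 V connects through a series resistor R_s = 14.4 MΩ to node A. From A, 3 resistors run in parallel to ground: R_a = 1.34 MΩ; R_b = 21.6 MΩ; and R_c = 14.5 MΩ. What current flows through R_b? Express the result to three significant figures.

Combine the parallel branches: R_p = (1/1.34 + 1/21.6 + 1/14.5)⁻¹ = 1.161 MΩ.
V_A by voltage divider: V_A = 33.6 × 1.161/(14.4 + 1.161) = 2.506 V.
Branch current I = V_A/R_b = 2.506/21.6 = 0.1160 µA.
(Check via current divider: I_total = 2.159 µA; share G_k/ΣG = 0.05374 → same result.)

I ≈ 0.116 µA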